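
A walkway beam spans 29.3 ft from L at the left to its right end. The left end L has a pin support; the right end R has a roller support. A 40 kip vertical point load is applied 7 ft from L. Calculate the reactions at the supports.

L_x = 0, L_y = 30.44 kip, R_y = 9.556 kip

Moments about L: R_y·29.3 − 40·7 = 0 → R_y = 280/29.3 = 9.55631 ≈ 9.556 kip.
ΣF_y = 0: L_y + 9.55631 − 40 = 0 → L_y = 30.44 kip.
ΣF_x = 0: no horizontal applied forces, so L_x = 0.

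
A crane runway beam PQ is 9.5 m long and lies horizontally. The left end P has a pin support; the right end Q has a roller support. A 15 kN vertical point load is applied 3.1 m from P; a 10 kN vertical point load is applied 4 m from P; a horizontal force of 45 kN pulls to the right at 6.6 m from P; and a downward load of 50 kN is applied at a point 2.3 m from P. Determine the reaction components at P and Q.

P_x = -45.00 kN, P_y = 53.79 kN, Q_y = 21.21 kN

ΣM about P: Q_y·9.5 − 15·3.1 − 10·4 − 50·2.3 = 0 → Q_y = 201.5/9.5 = 21.2105 ≈ 21.21 kN.
ΣF_y = 0: P_y + 21.2105 − 15 − 10 − 50 = 0 → P_y = 53.79 kN.
ΣF_x = 0: P_x + 45 = 0 → P_x = -45.00 kN.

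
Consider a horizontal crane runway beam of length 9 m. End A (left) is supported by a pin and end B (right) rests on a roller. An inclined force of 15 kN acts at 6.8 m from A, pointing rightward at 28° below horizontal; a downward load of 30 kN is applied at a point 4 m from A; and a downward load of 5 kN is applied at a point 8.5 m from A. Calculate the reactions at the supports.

Moments about A: B_y·9 − 15·sin28°·6.8 − 30·4 − 5·8.5 = 0 → B_y = 210.386/9 = 23.3762 ≈ 23.38 kN.
ΣF_y = 0: A_y + 23.3762 − 15·sin28° − 30 − 5 = 0 → A_y = 18.67 kN.
ΣF_x = 0: A_x + 15·cos28° = 0 → A_x = -13.24 kN.

A_x = -13.24 kN, A_y = 18.67 kN, B_y = 23.38 kN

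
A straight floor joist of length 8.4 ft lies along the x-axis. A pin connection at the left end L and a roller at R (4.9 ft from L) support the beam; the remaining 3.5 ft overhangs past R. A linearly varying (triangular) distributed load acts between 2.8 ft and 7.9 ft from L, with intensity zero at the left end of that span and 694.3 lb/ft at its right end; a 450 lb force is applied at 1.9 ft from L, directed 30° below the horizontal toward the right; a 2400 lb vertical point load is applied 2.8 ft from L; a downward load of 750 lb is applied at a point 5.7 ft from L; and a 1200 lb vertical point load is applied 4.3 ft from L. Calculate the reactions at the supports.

Resultant of the triangular load: ½ × 694.3 × 5.1 = 1770.465 lb, acting at 6.2 ft from L (one-third of the span from the peak).
ΣM about L: R_y·4.9 − (½·694.3·5.1)·6.2 − 450·sin30°·1.9 − 2400·2.8 − 750·5.7 − 1200·4.3 = 0 → R_y = 27559.383/4.9 = 5624.36 ≈ 5624 lb.
ΣF_y = 0: L_y + 5624.36 − ½·694.3·5.1 − 450·sin30° − 2400 − 750 − 1200 = 0 → L_y = 721.1 lb.
ΣF_x = 0: L_x + 450·cos30° = 0 → L_x = -389.7 lb.

L_x = -389.7 lb, L_y = 721.1 lb, R_y = 5624 lb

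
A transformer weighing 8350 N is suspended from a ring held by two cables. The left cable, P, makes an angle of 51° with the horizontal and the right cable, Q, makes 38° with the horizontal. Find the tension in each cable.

ΣF_x = 0: −T_P·cos51° + T_Q·cos38° = 0 → T_Q = 0.798619·T_P.
ΣF_y = 0: T_P·sin51° + T_Q·sin38° = 8350.
Substitute: T_P·(0.777146 + 0.798619·0.615661) = 8350 → T_P = 6580.89 ≈ 6581 N.
Then T_Q = 0.798619 × 6580.89 = 5256 N.

T_P = 6581 N, T_Q = 5256 N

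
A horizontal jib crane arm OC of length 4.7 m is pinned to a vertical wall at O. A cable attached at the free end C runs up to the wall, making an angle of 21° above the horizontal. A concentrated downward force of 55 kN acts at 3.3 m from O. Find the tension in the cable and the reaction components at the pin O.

ΣM about O: T·sin21°·4.7 − 55·3.3 = 0 → T = 181.5/(4.7·0.358368) = 107.758 ≈ 107.8 kN.
ΣF_x = 0: O_x − T·cos21° = 0 → O_x = 107.758 × 0.93358 = 100.6 kN.
ΣF_y = 0: O_y + T·sin21° − 55 = 0 → O_y = 55 − 107.758 × 0.358368 = 16.38 kN.

T = 107.8 kN, O_x = 100.6 kN, O_y = 16.38 kN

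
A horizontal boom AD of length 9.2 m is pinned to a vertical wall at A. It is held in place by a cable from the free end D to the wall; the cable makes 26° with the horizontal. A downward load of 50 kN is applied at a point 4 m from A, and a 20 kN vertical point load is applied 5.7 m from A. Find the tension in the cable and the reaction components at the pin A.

ΣM about A: T·sin26°·9.2 − 50·4 − 20·5.7 = 0 → T = 314/(9.2·0.438371) = 77.8574 ≈ 77.86 kN.
ΣF_x = 0: A_x − T·cos26° = 0 → A_x = 77.8574 × 0.898794 = 69.98 kN.
ΣF_y = 0: A_y + T·sin26° − 50 − 20 = 0 → A_y = 70 − 77.8574 × 0.438371 = 35.87 kN.

T = 77.86 kN, A_x = 69.98 kN, A_y = 35.87 kN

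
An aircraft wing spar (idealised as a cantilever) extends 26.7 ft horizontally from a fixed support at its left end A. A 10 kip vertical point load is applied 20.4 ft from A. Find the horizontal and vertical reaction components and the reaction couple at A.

A_x = 0, A_y = 10.00 kip, M_A = 204.0 kip·ft

ΣF_x = 0: A_x = 0.
ΣF_y = 0: A_y − 10 = 0 → A_y = 10.00 kip.
ΣM about A: M_A − 10·20.4 = 0 → M_A = 204.0 kip·ft.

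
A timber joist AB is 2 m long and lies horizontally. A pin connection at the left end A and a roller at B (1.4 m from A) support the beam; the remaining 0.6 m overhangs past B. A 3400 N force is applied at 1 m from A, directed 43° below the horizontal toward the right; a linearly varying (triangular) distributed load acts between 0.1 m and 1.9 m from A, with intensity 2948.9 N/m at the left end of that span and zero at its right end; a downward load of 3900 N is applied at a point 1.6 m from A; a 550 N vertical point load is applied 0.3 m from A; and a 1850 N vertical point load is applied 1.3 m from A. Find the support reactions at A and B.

Resultant of the triangular load: ½ × 2948.9 × 1.8 = 2654.01 N, acting at 0.7 m from A (one-third of the span from the peak).
Moments about A: B_y·1.4 − 3400·sin43°·1 − (½·2948.9·1.8)·0.7 − 3900·1.6 − 550·0.3 − 1850·1.3 = 0 → B_y = 12986.6/1.4 = 9276.14 ≈ 9276 N.
ΣF_y = 0: A_y + 9276.14 − 3400·sin43° − ½·2948.9·1.8 − 3900 − 550 − 1850 = 0 → A_y = 1997 N.
ΣF_x = 0: A_x + 3400·cos43° = 0 → A_x = -2487 N.

A_x = -2487 N, A_y = 1997 N, B_y = 9276 N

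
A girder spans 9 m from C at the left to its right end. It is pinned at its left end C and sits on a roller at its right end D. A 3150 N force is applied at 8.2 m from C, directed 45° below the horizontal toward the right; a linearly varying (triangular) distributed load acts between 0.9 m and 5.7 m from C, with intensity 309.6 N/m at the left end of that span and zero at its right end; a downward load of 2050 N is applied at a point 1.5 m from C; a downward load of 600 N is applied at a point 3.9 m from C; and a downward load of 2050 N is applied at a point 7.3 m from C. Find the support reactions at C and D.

Resultant of the triangular load: ½ × 309.6 × 4.8 = 743.04 N, acting at 2.5 m from C (one-third of the span from the peak).
ΣM about C: D_y·9 − 3150·sin45°·8.2 − (½·309.6·4.8)·2.5 − 2050·1.5 − 600·3.9 − 2050·7.3 = 0 → D_y = 40502.2/9 = 4500.24 ≈ 4500 N.
ΣF_y = 0: C_y + 4500.24 − 3150·sin45° − ½·309.6·4.8 − 2050 − 600 − 2050 = 0 → C_y = 3170 N.
ΣF_x = 0: C_x + 3150·cos45° = 0 → C_x = -2227 N.

C_x = -2227 N, C_y = 3170 N, D_y = 4500 N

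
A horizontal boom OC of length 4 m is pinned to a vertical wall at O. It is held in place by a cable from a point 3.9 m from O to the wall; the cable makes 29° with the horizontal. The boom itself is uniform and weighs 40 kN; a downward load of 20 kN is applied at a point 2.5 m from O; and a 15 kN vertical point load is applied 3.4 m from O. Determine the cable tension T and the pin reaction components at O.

ΣM about O: T·sin29°·3.9 − 40·2 − 20·2.5 − 15·3.4 = 0 → T = 181/(3.9·0.48481) = 95.7288 ≈ 95.73 kN.
ΣF_x = 0: O_x − T·cos29° = 0 → O_x = 95.7288 × 0.87462 = 83.73 kN.
ΣF_y = 0: O_y + T·sin29° − 40 − 20 − 15 = 0 → O_y = 75 − 95.7288 × 0.48481 = 28.59 kN.

T = 95.73 kN, O_x = 83.73 kN, O_y = 28.59 kN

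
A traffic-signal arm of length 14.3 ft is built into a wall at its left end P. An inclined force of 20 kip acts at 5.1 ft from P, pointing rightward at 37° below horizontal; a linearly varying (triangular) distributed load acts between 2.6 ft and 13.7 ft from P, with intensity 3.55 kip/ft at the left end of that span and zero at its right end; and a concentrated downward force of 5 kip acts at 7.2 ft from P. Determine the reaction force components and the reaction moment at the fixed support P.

Resultant of the triangular load: ½ × 3.55 × 11.1 = 19.7025 kip, acting at 6.3 ft from P (one-third of the span from the peak).
ΣF_x = 0: P_x + 20·cos37° = 0 → P_x = -15.97 kip.
ΣF_y = 0: P_y − 20·sin37° − ½·3.55·11.1 − 5 = 0 → P_y = 36.74 kip.
ΣM about P: M_P − 20·sin37°·5.1 − (½·3.55·11.1)·6.3 − 5·7.2 = 0 → M_P = 221.5 kip·ft.

P_x = -15.97 kip, P_y = 36.74 kip, M_P = 221.5 kip·ft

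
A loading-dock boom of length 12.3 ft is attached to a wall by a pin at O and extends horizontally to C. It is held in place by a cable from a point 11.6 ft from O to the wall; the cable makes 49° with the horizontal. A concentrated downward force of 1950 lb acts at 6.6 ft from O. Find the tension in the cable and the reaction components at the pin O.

T = 1470 lb, O_x = 964.5 lb, O_y = 840.5 lb

ΣM about O: T·sin49°·11.6 − 1950·6.6 = 0 → T = 12870/(11.6·0.75471) = 1470.08 ≈ 1470 lb.
ΣF_x = 0: O_x − T·cos49° = 0 → O_x = 1470.08 × 0.656059 = 964.5 lb.
ΣF_y = 0: O_y + T·sin49° − 1950 = 0 → O_y = 1950 − 1470.08 × 0.75471 = 840.5 lb.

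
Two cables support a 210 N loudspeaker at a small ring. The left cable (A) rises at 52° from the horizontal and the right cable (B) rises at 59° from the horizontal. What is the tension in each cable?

ΣF_x = 0: −T_A·cos52° + T_B·cos59° = 0 → T_B = 1.19537·T_A.
ΣF_y = 0: T_A·sin52° + T_B·sin59° = 210.
Substitute: T_A·(0.788011 + 1.19537·0.857167) = 210 → T_A = 115.853 ≈ 115.9 N.
Then T_B = 1.19537 × 115.853 = 138.5 N.

T_A = 115.9 N, T_B = 138.5 N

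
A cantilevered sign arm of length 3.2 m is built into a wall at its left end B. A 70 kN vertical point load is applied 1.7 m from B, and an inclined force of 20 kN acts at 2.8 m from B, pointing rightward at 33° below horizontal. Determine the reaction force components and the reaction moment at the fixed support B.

B_x = -16.77 kN, B_y = 80.89 kN, M_B = 149.5 kN·m

ΣF_x = 0: B_x + 20·cos33° = 0 → B_x = -16.77 kN.
ΣF_y = 0: B_y − 70 − 20·sin33° = 0 → B_y = 80.89 kN.
ΣM about B: M_B − 70·1.7 − 20·sin33°·2.8 = 0 → M_B = 149.5 kN·m.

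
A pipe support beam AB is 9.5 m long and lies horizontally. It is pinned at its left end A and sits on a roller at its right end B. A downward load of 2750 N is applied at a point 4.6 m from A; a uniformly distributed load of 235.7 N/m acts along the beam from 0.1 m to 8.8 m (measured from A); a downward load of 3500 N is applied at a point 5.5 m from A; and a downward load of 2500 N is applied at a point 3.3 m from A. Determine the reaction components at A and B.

A_x = 0, A_y = 5614 N, B_y = 5187 N

Resultant of the distributed load: 235.7 × 8.7 = 2050.59 N at 4.45 m from A.
Moments about A: B_y·9.5 − 2750·4.6 − (235.7·8.7)·4.45 − 3500·5.5 − 2500·3.3 = 0 → B_y = 49275.1255/9.5 = 5186.86 ≈ 5187 N.
ΣF_y = 0: A_y + 5186.86 − 2750 − 235.7·8.7 − 3500 − 2500 = 0 → A_y = 5614 N.
ΣF_x = 0: no horizontal applied forces, so A_x = 0.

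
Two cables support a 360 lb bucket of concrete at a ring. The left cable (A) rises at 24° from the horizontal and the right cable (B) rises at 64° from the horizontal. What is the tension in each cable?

ΣF_x = 0: −T_A·cos24° + T_B·cos64° = 0 → T_B = 2.08395·T_A.
ΣF_y = 0: T_A·sin24° + T_B·sin64° = 360.
Substitute: T_A·(0.406737 + 2.08395·0.898794) = 360 → T_A = 157.91 ≈ 157.9 lb.
Then T_B = 2.08395 × 157.91 = 329.1 lb.

T_A = 157.9 lb, T_B = 329.1 lb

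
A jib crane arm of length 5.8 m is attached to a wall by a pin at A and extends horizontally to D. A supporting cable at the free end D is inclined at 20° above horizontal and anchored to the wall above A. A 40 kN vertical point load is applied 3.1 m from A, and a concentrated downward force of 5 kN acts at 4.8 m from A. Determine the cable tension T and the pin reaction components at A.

ΣM about A: T·sin20°·5.8 − 40·3.1 − 5·4.8 = 0 → T = 148/(5.8·0.34202) = 74.6075 ≈ 74.61 kN.
ΣF_x = 0: A_x − T·cos20° = 0 → A_x = 74.6075 × 0.939693 = 70.11 kN.
ΣF_y = 0: A_y + T·sin20° − 40 − 5 = 0 → A_y = 45 − 74.6075 × 0.34202 = 19.48 kN.

T = 74.61 kN, A_x = 70.11 kN, A_y = 19.48 kN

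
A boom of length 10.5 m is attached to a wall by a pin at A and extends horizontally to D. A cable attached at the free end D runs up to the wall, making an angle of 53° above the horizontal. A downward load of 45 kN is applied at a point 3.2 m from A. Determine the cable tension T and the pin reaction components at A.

T = 17.17 kN, A_x = 10.33 kN, A_y = 31.29 kN

ΣM about A: T·sin53°·10.5 − 45·3.2 = 0 → T = 144/(10.5·0.798636) = 17.1721 ≈ 17.17 kN.
ΣF_x = 0: A_x − T·cos53° = 0 → A_x = 17.1721 × 0.601815 = 10.33 kN.
ΣF_y = 0: A_y + T·sin53° − 45 = 0 → A_y = 45 − 17.1721 × 0.798636 = 31.29 kN.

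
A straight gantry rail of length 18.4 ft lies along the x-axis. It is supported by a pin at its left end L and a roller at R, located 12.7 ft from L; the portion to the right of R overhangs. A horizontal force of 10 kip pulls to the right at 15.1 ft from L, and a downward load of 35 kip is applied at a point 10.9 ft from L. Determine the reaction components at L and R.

Moments about L: R_y·12.7 − 35·10.9 = 0 → R_y = 381.5/12.7 = 30.0394 ≈ 30.04 kip.
ΣF_y = 0: L_y + 30.0394 − 35 = 0 → L_y = 4.961 kip.
ΣF_x = 0: L_x + 10 = 0 → L_x = -10.00 kip.

L_x = -10.00 kip, L_y = 4.961 kip, R_y = 30.04 kip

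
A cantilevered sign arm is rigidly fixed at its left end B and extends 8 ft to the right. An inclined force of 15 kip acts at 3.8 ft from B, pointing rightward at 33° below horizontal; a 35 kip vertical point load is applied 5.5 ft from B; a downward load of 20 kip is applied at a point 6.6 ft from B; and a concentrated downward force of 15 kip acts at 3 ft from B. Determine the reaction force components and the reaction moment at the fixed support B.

ΣF_x = 0: B_x + 15·cos33° = 0 → B_x = -12.58 kip.
ΣF_y = 0: B_y − 15·sin33° − 35 − 20 − 15 = 0 → B_y = 78.17 kip.
ΣM about B: M_B − 15·sin33°·3.8 − 35·5.5 − 20·6.6 − 15·3 = 0 → M_B = 400.5 kip·ft.

B_x = -12.58 kip, B_y = 78.17 kip, M_B = 400.5 kip·ft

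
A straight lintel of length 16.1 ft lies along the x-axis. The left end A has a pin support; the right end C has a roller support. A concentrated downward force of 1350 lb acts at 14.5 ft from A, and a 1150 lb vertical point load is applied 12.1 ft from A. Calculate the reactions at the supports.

ΣM about A: C_y·16.1 − 1350·14.5 − 1150·12.1 = 0 → C_y = 33490/16.1 = 2080.12 ≈ 2080 lb.
ΣF_y = 0: A_y + 2080.12 − 1350 − 1150 = 0 → A_y = 419.9 lb.
ΣF_x = 0: no horizontal applied forces, so A_x = 0.

A_x = 0, A_y = 419.9 lb, C_y = 2080 lb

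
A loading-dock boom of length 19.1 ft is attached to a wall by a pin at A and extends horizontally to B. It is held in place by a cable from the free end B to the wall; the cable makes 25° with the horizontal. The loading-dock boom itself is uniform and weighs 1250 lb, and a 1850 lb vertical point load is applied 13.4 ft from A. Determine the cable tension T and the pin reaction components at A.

ΣM about A: T·sin25°·19.1 − 1250·9.55 − 1850·13.4 = 0 → T = 36727.5/(19.1·0.422618) = 4549.99 ≈ 4550 lb.
ΣF_x = 0: A_x − T·cos25° = 0 → A_x = 4549.99 × 0.906308 = 4124 lb.
ΣF_y = 0: A_y + T·sin25° − 1250 − 1850 = 0 → A_y = 3100 − 4549.99 × 0.422618 = 1177 lb.

T = 4550 lb, A_x = 4124 lb, A_y = 1177 lb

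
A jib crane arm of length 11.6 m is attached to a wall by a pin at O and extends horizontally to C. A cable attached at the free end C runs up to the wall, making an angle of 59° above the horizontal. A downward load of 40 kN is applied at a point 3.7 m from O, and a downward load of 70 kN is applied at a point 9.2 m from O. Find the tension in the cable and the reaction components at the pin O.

ΣM about O: T·sin59°·11.6 − 40·3.7 − 70·9.2 = 0 → T = 792/(11.6·0.857167) = 79.6529 ≈ 79.65 kN.
ΣF_x = 0: O_x − T·cos59° = 0 → O_x = 79.6529 × 0.515038 = 41.02 kN.
ΣF_y = 0: O_y + T·sin59° − 40 − 70 = 0 → O_y = 110 − 79.6529 × 0.857167 = 41.72 kN.

T = 79.65 kN, O_x = 41.02 kN, O_y = 41.72 kN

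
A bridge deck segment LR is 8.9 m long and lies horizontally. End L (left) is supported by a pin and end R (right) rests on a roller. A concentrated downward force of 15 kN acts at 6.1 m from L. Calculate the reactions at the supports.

L_x = 0, L_y = 4.719 kN, R_y = 10.28 kN

Taking moments about L: R_y·8.9 − 15·6.1 = 0 → R_y = 91.5/8.9 = 10.2809 ≈ 10.28 kN.
ΣF_y = 0: L_y + 10.2809 − 15 = 0 → L_y = 4.719 kN.
ΣF_x = 0: no horizontal applied forces, so L_x = 0.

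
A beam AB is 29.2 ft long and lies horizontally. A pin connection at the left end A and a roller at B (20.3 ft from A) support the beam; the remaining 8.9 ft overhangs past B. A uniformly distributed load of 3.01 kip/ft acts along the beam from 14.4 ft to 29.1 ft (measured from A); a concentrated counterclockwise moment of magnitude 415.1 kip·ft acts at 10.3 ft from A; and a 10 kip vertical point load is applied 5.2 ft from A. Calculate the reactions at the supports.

A_x = 0, A_y = 24.73 kip, B_y = 29.52 kip

Resultant of the distributed load: 3.01 × 14.7 = 44.247 kip at 21.75 ft from A.
Moments about A: B_y·20.3 − (3.01·14.7)·21.75 + 415.1 − 10·5.2 = 0 → B_y = 599.27225/20.3 = 29.5208 ≈ 29.52 kip.
ΣF_y = 0: A_y + 29.5208 − 3.01·14.7 − 10 = 0 → A_y = 24.73 kip.
ΣF_x = 0: no horizontal applied forces, so A_x = 0.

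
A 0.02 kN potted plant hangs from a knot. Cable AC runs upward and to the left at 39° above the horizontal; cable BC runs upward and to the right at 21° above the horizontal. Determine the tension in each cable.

ΣF_x = 0: −T_AC·cos39° + T_BC·cos21° = 0 → T_BC = 0.832436·T_AC.
ΣF_y = 0: T_AC·sin39° + T_BC·sin21° = 0.02.
Substitute: T_AC·(0.62932 + 0.832436·0.358368) = 0.02 → T_AC = 0.0215601 ≈ 0.02156 kN.
Then T_BC = 0.832436 × 0.0215601 = 0.01795 kN.

T_AC = 0.02156 kN, T_BC = 0.01795 kN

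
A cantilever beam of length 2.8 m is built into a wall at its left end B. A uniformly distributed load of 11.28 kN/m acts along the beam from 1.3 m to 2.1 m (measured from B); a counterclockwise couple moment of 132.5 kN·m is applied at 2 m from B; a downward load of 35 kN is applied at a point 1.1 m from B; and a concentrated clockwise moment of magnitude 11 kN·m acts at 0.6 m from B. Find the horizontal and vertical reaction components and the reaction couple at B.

Resultant of the distributed load: 11.28 × 0.8 = 9.024 kN at 1.7 m from B.
ΣF_x = 0: B_x = 0.
ΣF_y = 0: B_y − 11.28·0.8 − 35 = 0 → B_y = 44.02 kN.
ΣM about B: M_B − (11.28·0.8)·1.7 + 132.5 − 35·1.1 − 11 = 0 → M_B = -67.66 kN·m.

B_x = 0, B_y = 44.02 kN, M_B = -67.66 kN·m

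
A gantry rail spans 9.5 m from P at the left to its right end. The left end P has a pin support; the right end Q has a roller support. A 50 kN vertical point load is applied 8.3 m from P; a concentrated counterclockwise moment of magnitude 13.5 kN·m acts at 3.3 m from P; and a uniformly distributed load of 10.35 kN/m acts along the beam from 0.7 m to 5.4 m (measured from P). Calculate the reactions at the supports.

P_x = 0, P_y = 40.76 kN, Q_y = 57.88 kN

Resultant of the distributed load: 10.35 × 4.7 = 48.645 kN at 3.05 m from P.
Taking moments about P: Q_y·9.5 − 50·8.3 + 13.5 − (10.35·4.7)·3.05 = 0 → Q_y = 549.86725/9.5 = 57.8808 ≈ 57.88 kN.
ΣF_y = 0: P_y + 57.8808 − 50 − 10.35·4.7 = 0 → P_y = 40.76 kN.
ΣF_x = 0: no horizontal applied forces, so P_x = 0.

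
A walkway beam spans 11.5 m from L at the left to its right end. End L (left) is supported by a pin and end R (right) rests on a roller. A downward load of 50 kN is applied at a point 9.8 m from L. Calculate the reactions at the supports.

ΣM about L: R_y·11.5 − 50·9.8 = 0 → R_y = 490/11.5 = 42.6087 ≈ 42.61 kN.
ΣF_y = 0: L_y + 42.6087 − 50 = 0 → L_y = 7.391 kN.
ΣF_x = 0: no horizontal applied forces, so L_x = 0.

L_x = 0, L_y = 7.391 kN, R_y = 42.61 kN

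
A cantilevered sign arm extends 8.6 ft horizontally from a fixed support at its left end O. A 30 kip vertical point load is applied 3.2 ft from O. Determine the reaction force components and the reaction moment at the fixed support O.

ΣF_x = 0: O_x = 0.
ΣF_y = 0: O_y − 30 = 0 → O_y = 30.00 kip.
ΣM about O: M_O − 30·3.2 = 0 → M_O = 96.00 kip·ft.

O_x = 0, O_y = 30.00 kip, M_O = 96.00 kip·ft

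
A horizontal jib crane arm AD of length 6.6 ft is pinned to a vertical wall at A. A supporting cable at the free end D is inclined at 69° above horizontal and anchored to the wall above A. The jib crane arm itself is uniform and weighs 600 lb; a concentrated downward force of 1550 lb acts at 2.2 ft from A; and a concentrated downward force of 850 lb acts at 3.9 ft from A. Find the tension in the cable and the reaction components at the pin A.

T = 1413 lb, A_x = 506.3 lb, A_y = 1681 lb

ΣM about A: T·sin69°·6.6 − 600·3.3 − 1550·2.2 − 850·3.9 = 0 → T = 8705/(6.6·0.93358) = 1412.78 ≈ 1413 lb.
ΣF_x = 0: A_x − T·cos69° = 0 → A_x = 1412.78 × 0.358368 = 506.3 lb.
ΣF_y = 0: A_y + T·sin69° − 600 − 1550 − 850 = 0 → A_y = 3000 − 1412.78 × 0.93358 = 1681 lb.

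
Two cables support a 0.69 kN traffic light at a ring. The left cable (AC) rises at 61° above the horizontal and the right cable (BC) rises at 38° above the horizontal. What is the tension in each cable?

T_AC = 0.5505 kN, T_BC = 0.3387 kN

ΣF_x = 0: −T_AC·cos61° + T_BC·cos38° = 0 → T_BC = 0.615232·T_AC.
ΣF_y = 0: T_AC·sin61° + T_BC·sin38° = 0.69.
Substitute: T_AC·(0.87462 + 0.615232·0.615661) = 0.69 → T_AC = 0.550505 ≈ 0.5505 kN.
Then T_BC = 0.615232 × 0.550505 = 0.3387 kN.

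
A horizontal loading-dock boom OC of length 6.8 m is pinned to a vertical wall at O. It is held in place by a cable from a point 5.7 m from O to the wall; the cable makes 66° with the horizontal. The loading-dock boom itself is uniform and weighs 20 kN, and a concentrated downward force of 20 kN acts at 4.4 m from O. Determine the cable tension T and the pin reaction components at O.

ΣM about O: T·sin66°·5.7 − 20·3.4 − 20·4.4 = 0 → T = 156/(5.7·0.913545) = 29.9585 ≈ 29.96 kN.
ΣF_x = 0: O_x − T·cos66° = 0 → O_x = 29.9585 × 0.406737 = 12.19 kN.
ΣF_y = 0: O_y + T·sin66° − 20 − 20 = 0 → O_y = 40 − 29.9585 × 0.913545 = 12.63 kN.

T = 29.96 kN, O_x = 12.19 kN, O_y = 12.63 kN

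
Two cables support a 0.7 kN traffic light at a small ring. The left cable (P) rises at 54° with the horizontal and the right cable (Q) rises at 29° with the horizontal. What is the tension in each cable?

ΣF_x = 0: −T_P·cos54° + T_Q·cos29° = 0 → T_Q = 0.672047·T_P.
ΣF_y = 0: T_P·sin54° + T_Q·sin29° = 0.7.
Substitute: T_P·(0.809017 + 0.672047·0.48481) = 0.7 → T_P = 0.616831 ≈ 0.6168 kN.
Then T_Q = 0.672047 × 0.616831 = 0.4145 kN.

T_P = 0.6168 kN, T_Q = 0.4145 kN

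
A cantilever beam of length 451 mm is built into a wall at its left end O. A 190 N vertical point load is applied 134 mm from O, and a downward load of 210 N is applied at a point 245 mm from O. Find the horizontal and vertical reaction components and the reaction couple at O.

ΣF_x = 0: O_x = 0.
ΣF_y = 0: O_y − 190 − 210 = 0 → O_y = 400.0 N.
ΣM about O: M_O − 190·134 − 210·245 = 0 → M_O = 76910 N·mm.

O_x = 0, O_y = 400.0 N, M_O = 76910 N·mm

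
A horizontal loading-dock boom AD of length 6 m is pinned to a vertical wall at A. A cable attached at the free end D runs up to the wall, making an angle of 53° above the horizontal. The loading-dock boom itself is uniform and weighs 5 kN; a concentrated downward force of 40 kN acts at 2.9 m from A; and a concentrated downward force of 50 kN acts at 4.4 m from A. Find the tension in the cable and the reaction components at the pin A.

T = 73.25 kN, A_x = 44.08 kN, A_y = 36.50 kN

ΣM about A: T·sin53°·6 − 5·3 − 40·2.9 − 50·4.4 = 0 → T = 351/(6·0.798636) = 73.2499 ≈ 73.25 kN.
ΣF_x = 0: A_x − T·cos53° = 0 → A_x = 73.2499 × 0.601815 = 44.08 kN.
ΣF_y = 0: A_y + T·sin53° − 5 − 40 − 50 = 0 → A_y = 95 − 73.2499 × 0.798636 = 36.50 kN.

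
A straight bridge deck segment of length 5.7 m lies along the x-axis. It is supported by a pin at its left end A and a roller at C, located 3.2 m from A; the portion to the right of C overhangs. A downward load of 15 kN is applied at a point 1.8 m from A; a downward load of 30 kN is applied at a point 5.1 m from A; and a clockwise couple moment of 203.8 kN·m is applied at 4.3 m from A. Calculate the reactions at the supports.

Moments about A: C_y·3.2 − 15·1.8 − 30·5.1 − 203.8 = 0 → C_y = 383.8/3.2 = 119.938 ≈ 119.9 kN.
ΣF_y = 0: A_y + 119.938 − 15 − 30 = 0 → A_y = -74.94 kN.
ΣF_x = 0: no horizontal applied forces, so A_x = 0.

A_x = 0, A_y = -74.94 kN, C_y = 119.9 kN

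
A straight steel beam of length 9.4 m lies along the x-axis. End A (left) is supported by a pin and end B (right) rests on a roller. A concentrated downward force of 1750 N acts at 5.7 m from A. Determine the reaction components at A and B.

A_x = 0, A_y = 688.8 N, B_y = 1061 N

Taking moments about A: B_y·9.4 − 1750·5.7 = 0 → B_y = 9975/9.4 = 1061.17 ≈ 1061 N.
ΣF_y = 0: A_y + 1061.17 − 1750 = 0 → A_y = 688.8 N.
ΣF_x = 0: no horizontal applied forces, so A_x = 0.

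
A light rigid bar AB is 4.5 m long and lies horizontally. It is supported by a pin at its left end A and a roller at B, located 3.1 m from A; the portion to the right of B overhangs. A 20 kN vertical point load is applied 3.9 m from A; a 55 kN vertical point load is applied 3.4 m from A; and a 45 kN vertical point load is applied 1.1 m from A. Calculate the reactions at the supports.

ΣM about A: B_y·3.1 − 20·3.9 − 55·3.4 − 45·1.1 = 0 → B_y = 314.5/3.1 = 101.452 ≈ 101.5 kN.
ΣF_y = 0: A_y + 101.452 − 20 − 55 − 45 = 0 → A_y = 18.55 kN.
ΣF_x = 0: no horizontal applied forces, so A_x = 0.

A_x = 0, A_y = 18.55 kN, B_y = 101.5 kN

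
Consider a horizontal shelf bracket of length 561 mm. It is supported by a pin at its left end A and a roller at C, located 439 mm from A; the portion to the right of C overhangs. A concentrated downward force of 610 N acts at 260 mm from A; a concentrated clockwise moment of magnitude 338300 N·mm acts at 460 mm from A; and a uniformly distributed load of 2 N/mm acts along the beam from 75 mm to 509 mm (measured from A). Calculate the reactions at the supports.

A_x = 0, A_y = -231.2 N, C_y = 1709 N

Resultant of the distributed load: 2 × 434 = 868 N at 292 mm from A.
Taking moments about A: C_y·439 − 610·260 − 338300 − (2·434)·292 = 0 → C_y = 750356/439 = 1709.24 ≈ 1709 N.
ΣF_y = 0: A_y + 1709.24 − 610 − 2·434 = 0 → A_y = -231.2 N.
ΣF_x = 0: no horizontal applied forces, so A_x = 0.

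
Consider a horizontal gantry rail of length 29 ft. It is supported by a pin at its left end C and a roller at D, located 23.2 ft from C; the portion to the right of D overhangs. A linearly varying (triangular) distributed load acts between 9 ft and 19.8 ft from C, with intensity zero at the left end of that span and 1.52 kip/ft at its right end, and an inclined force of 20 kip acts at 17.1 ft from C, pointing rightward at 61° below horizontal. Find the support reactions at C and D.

C_x = -9.696 kip, C_y = 7.076 kip, D_y = 18.62 kip

Resultant of the triangular load: ½ × 1.52 × 10.8 = 8.208 kip, acting at 16.2 ft from C (one-third of the span from the peak).
Taking moments about C: D_y·23.2 − (½·1.52·10.8)·16.2 − 20·sin61°·17.1 = 0 → D_y = 432.09/23.2 = 18.6246 ≈ 18.62 kip.
ΣF_y = 0: C_y + 18.6246 − ½·1.52·10.8 − 20·sin61° = 0 → C_y = 7.076 kip.
ΣF_x = 0: C_x + 20·cos61° = 0 → C_x = -9.696 kip.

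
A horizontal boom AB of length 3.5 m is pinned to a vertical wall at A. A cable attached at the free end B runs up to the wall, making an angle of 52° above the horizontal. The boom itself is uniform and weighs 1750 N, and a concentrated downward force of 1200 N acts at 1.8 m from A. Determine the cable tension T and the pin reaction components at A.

T = 1894 N, A_x = 1166 N, A_y = 1458 N

ΣM about A: T·sin52°·3.5 − 1750·1.75 − 1200·1.8 = 0 → T = 5222.5/(3.5·0.788011) = 1893.56 ≈ 1894 N.
ΣF_x = 0: A_x − T·cos52° = 0 → A_x = 1893.56 × 0.615661 = 1166 N.
ΣF_y = 0: A_y + T·sin52° − 1750 − 1200 = 0 → A_y = 2950 − 1893.56 × 0.788011 = 1458 N.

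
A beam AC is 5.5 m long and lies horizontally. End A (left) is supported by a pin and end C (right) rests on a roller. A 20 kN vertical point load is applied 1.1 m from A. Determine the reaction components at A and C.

Moments about A: C_y·5.5 − 20·1.1 = 0 → C_y = 22/5.5 = 4.000 kN.
ΣF_y = 0: A_y + 4 − 20 = 0 → A_y = 16.00 kN.
ΣF_x = 0: no horizontal applied forces, so A_x = 0.

A_x = 0, A_y = 16.00 kN, C_y = 4.000 kN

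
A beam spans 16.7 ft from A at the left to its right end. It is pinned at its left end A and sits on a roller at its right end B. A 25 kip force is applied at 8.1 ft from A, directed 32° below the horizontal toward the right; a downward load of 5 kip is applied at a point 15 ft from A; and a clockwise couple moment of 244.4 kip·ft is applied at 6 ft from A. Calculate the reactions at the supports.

Moments about A: B_y·16.7 − 25·sin32°·8.1 − 5·15 − 244.4 = 0 → B_y = 426.709/16.7 = 25.5514 ≈ 25.55 kip.
ΣF_y = 0: A_y + 25.5514 − 25·sin32° − 5 = 0 → A_y = -7.303 kip.
ΣF_x = 0: A_x + 25·cos32° = 0 → A_x = -21.20 kip.

A_x = -21.20 kip, A_y = -7.303 kip, B_y = 25.55 kip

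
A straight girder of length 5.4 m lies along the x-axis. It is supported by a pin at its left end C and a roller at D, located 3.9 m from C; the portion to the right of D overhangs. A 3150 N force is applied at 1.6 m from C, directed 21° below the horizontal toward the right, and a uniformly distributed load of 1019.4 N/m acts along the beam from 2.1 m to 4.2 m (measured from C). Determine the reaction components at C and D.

Resultant of the distributed load: 1019.4 × 2.1 = 2140.74 N at 3.15 m from C.
Moments about C: D_y·3.9 − 3150·sin21°·1.6 − (1019.4·2.1)·3.15 = 0 → D_y = 8549.51/3.9 = 2192.18 ≈ 2192 N.
ΣF_y = 0: C_y + 2192.18 − 3150·sin21° − 1019.4·2.1 = 0 → C_y = 1077 N.
ΣF_x = 0: C_x + 3150·cos21° = 0 → C_x = -2941 N.

C_x = -2941 N, C_y = 1077 N, D_y = 2192 N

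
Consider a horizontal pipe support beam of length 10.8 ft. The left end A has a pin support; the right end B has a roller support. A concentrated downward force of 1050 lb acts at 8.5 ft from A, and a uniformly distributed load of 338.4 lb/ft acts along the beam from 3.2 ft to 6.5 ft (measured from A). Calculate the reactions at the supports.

Resultant of the distributed load: 338.4 × 3.3 = 1116.72 lb at 4.85 ft from A.
Taking moments about A: B_y·10.8 − 1050·8.5 − (338.4·3.3)·4.85 = 0 → B_y = 14341.092/10.8 = 1327.88 ≈ 1328 lb.
ΣF_y = 0: A_y + 1327.88 − 1050 − 338.4·3.3 = 0 → A_y = 838.8 lb.
ΣF_x = 0: no horizontal applied forces, so A_x = 0.

A_x = 0, A_y = 838.8 lb, B_y = 1328 lb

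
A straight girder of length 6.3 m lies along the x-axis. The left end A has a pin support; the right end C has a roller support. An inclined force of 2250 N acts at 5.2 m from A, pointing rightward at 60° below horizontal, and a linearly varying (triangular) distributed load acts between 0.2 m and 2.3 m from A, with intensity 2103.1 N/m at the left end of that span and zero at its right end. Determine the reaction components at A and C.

A_x = -1125 N, A_y = 2233 N, C_y = 1924 N

Resultant of the triangular load: ½ × 2103.1 × 2.1 = 2208.255 N, acting at 0.9 m from A (one-third of the span from the peak).
ΣM about A: C_y·6.3 − 2250·sin60°·5.2 − (½·2103.1·2.1)·0.9 = 0 → C_y = 12119.9/6.3 = 1923.79 ≈ 1924 N.
ΣF_y = 0: A_y + 1923.79 − 2250·sin60° − ½·2103.1·2.1 = 0 → A_y = 2233 N.
ΣF_x = 0: A_x + 2250·cos60° = 0 → A_x = -1125 N.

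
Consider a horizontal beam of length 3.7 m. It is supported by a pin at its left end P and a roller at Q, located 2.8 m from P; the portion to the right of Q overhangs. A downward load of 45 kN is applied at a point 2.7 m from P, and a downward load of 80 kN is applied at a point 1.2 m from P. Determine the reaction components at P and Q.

Taking moments about P: Q_y·2.8 − 45·2.7 − 80·1.2 = 0 → Q_y = 217.5/2.8 = 77.6786 ≈ 77.68 kN.
ΣF_y = 0: P_y + 77.6786 − 45 − 80 = 0 → P_y = 47.32 kN.
ΣF_x = 0: no horizontal applied forces, so P_x = 0.

P_x = 0, P_y = 47.32 kN, Q_y = 77.68 kN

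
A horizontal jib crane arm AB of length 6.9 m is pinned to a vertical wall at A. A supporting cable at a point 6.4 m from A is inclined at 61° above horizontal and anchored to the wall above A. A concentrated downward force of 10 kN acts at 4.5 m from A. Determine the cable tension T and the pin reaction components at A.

T = 8.039 kN, A_x = 3.897 kN, A_y = 2.969 kN

ΣM about A: T·sin61°·6.4 − 10·4.5 = 0 → T = 45/(6.4·0.87462) = 8.03921 ≈ 8.039 kN.
ΣF_x = 0: A_x − T·cos61° = 0 → A_x = 8.03921 × 0.48481 = 3.897 kN.
ΣF_y = 0: A_y + T·sin61° − 10 = 0 → A_y = 10 − 8.03921 × 0.87462 = 2.969 kN.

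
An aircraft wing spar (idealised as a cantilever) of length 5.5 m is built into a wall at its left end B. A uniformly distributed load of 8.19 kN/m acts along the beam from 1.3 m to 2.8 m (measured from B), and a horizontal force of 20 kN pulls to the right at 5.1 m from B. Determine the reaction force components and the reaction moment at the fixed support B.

Resultant of the distributed load: 8.19 × 1.5 = 12.285 kN at 2.05 m from B.
ΣF_x = 0: B_x + 20 = 0 → B_x = -20.00 kN.
ΣF_y = 0: B_y − 8.19·1.5 = 0 → B_y = 12.28 kN.
ΣM about B: M_B − (8.19·1.5)·2.05 = 0 → M_B = 25.18 kN·m.

B_x = -20.00 kN, B_y = 12.28 kN, M_B = 25.18 kN·m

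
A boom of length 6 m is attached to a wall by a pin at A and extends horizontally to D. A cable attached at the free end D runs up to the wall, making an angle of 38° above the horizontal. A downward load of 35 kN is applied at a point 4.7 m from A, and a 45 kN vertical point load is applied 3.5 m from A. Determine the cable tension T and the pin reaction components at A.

T = 87.17 kN, A_x = 68.69 kN, A_y = 26.33 kN

ΣM about A: T·sin38°·6 − 35·4.7 − 45·3.5 = 0 → T = 322/(6·0.615661) = 87.1692 ≈ 87.17 kN.
ΣF_x = 0: A_x − T·cos38° = 0 → A_x = 87.1692 × 0.788011 = 68.69 kN.
ΣF_y = 0: A_y + T·sin38° − 35 − 45 = 0 → A_y = 80 − 87.1692 × 0.615661 = 26.33 kN.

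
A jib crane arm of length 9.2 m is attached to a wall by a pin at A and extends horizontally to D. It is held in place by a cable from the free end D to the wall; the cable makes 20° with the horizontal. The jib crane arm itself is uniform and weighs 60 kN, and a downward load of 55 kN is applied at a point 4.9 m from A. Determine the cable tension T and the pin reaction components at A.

T = 173.4 kN, A_x = 162.9 kN, A_y = 55.71 kN

ΣM about A: T·sin20°·9.2 − 60·4.6 − 55·4.9 = 0 → T = 545.5/(9.2·0.34202) = 173.363 ≈ 173.4 kN.
ΣF_x = 0: A_x − T·cos20° = 0 → A_x = 173.363 × 0.939693 = 162.9 kN.
ΣF_y = 0: A_y + T·sin20° − 60 − 55 = 0 → A_y = 115 − 173.363 × 0.34202 = 55.71 kN.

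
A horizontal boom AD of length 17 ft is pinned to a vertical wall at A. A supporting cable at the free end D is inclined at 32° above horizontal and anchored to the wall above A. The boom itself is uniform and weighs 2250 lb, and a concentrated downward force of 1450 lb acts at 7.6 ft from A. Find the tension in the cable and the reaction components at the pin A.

T = 3346 lb, A_x = 2838 lb, A_y = 1927 lb

ΣM about A: T·sin32°·17 − 2250·8.5 − 1450·7.6 = 0 → T = 30145/(17·0.529919) = 3346.24 ≈ 3346 lb.
ΣF_x = 0: A_x − T·cos32° = 0 → A_x = 3346.24 × 0.848048 = 2838 lb.
ΣF_y = 0: A_y + T·sin32° − 2250 − 1450 = 0 → A_y = 3700 − 3346.24 × 0.529919 = 1927 lb.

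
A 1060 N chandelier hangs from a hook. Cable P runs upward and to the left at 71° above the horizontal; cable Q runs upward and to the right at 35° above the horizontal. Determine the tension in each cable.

T_P = 903.3 N, T_Q = 359.0 N

ΣF_x = 0: −T_P·cos71° + T_Q·cos35° = 0 → T_Q = 0.397445·T_P.
ΣF_y = 0: T_P·sin71° + T_Q·sin35° = 1060.
Substitute: T_P·(0.945519 + 0.397445·0.573576) = 1060 → T_P = 903.293 ≈ 903.3 N.
Then T_Q = 0.397445 × 903.293 = 359.0 N.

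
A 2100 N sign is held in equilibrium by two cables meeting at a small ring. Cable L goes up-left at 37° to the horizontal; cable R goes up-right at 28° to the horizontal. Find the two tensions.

ΣF_x = 0: −T_L·cos37° + T_R·cos28° = 0 → T_R = 0.904511·T_L.
ΣF_y = 0: T_L·sin37° + T_R·sin28° = 2100.
Substitute: T_L·(0.601815 + 0.904511·0.469472) = 2100 → T_L = 2045.87 ≈ 2046 N.
Then T_R = 0.904511 × 2045.87 = 1851 N.

T_L = 2046 N, T_R = 1851 N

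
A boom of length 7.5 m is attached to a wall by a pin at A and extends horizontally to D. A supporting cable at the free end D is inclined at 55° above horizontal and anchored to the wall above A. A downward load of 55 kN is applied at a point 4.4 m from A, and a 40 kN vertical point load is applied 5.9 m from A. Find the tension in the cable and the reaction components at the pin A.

ΣM about A: T·sin55°·7.5 − 55·4.4 − 40·5.9 = 0 → T = 478/(7.5·0.819152) = 77.804 ≈ 77.80 kN.
ΣF_x = 0: A_x − T·cos55° = 0 → A_x = 77.804 × 0.573576 = 44.63 kN.
ΣF_y = 0: A_y + T·sin55° − 55 − 40 = 0 → A_y = 95 − 77.804 × 0.819152 = 31.27 kN.

T = 77.80 kN, A_x = 44.63 kN, A_y = 31.27 kN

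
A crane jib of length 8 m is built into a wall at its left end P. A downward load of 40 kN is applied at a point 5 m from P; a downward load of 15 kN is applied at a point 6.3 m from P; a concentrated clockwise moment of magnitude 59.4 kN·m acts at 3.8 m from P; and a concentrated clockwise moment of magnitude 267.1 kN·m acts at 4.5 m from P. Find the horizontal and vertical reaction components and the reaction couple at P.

P_x = 0, P_y = 55.00 kN, M_P = 621.0 kN·m

ΣF_x = 0: P_x = 0.
ΣF_y = 0: P_y − 40 − 15 = 0 → P_y = 55.00 kN.
ΣM about P: M_P − 40·5 − 15·6.3 − 59.4 − 267.1 = 0 → M_P = 621.0 kN·m.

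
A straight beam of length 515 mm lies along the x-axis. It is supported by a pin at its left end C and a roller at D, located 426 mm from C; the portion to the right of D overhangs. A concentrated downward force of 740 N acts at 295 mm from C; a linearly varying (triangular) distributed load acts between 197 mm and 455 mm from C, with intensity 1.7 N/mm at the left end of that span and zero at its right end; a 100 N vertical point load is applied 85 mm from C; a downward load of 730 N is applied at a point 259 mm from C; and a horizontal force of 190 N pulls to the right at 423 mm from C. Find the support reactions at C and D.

C_x = -190.0 N, C_y = 667.4 N, D_y = 1122 N

Resultant of the triangular load: ½ × 1.7 × 258 = 219.3 N, acting at 283 mm from C (one-third of the span from the peak).
ΣM about C: D_y·426 − 740·295 − (½·1.7·258)·283 − 100·85 − 730·259 = 0 → D_y = 477931.9/426 = 1121.91 ≈ 1122 N.
ΣF_y = 0: C_y + 1121.91 − 740 − ½·1.7·258 − 100 − 730 = 0 → C_y = 667.4 N.
ΣF_x = 0: C_x + 190 = 0 → C_x = -190.0 N.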